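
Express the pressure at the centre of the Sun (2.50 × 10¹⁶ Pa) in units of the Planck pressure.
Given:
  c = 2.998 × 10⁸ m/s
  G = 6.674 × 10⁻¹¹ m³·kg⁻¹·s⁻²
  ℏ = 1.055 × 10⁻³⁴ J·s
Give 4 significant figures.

5.397 × 10⁻⁹⁸

Planck pressure: p_P = c⁷/(ℏG²) = 4.632 × 10¹¹³ Pa.
2.50 × 10¹⁶ / 4.632 × 10¹¹³ = 5.397 × 10⁻⁹⁸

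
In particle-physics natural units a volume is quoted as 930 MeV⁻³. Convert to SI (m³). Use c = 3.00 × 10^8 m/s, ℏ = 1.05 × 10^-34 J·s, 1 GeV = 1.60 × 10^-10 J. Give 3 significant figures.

Volume is [L]³ = [E]⁻³·(ℏc)³.
1 GeV⁻³ → (ℏc)³ × (1 GeV in J)⁻³ = 7.63 × 10^-48 m³.
Convert the energy scale: 930 MeV⁻³ = 9.30 × 10^11 GeV⁻³.
Result: 9.30 × 10^11 × 7.63 × 10^-48 = 7.10 × 10^-36 m³.

7.10 × 10^-36 m³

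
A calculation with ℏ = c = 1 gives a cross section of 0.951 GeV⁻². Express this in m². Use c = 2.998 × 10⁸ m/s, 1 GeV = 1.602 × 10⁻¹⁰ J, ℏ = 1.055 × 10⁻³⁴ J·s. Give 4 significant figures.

Area is [L]² = [E]⁻²·(ℏc)²; restore (ℏc)².
1 GeV⁻² → (ℏc)² × (1 GeV in J)⁻² = 3.898 × 10⁻³² m².
Result: 0.951 × 3.898 × 10⁻³² = 3.707 × 10⁻³² m².

3.707 × 10⁻³² m²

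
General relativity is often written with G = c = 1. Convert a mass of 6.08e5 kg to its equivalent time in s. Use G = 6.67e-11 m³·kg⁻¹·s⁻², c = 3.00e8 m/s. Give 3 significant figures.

Mass → time via G/c³.
6.08e5 kg × (G/c³) = 1.50e-30 s

1.50e-30 s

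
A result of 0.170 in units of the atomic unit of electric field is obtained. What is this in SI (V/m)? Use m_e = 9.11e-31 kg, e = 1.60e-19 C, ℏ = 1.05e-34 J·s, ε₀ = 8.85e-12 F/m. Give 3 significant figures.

8.85e10 V/m

One atomic unit of electric field: E_au = E_h/(e a₀) = m_e²e⁵/((4πε₀)³ℏ⁴) = 5.20e11 V/m.
0.170 × 5.20e11 V/m = 8.85e10 V/m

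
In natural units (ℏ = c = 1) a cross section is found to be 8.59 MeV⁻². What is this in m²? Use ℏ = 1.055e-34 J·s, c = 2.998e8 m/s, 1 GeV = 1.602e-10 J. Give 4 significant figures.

Area is [L]² = [E]⁻²·(ℏc)²; restore (ℏc)².
1 GeV⁻² → (ℏc)² × (1 GeV in J)⁻² = 3.898e-32 m².
Convert the energy scale: 8.59 MeV⁻² = 8.59e6 GeV⁻².
Result: 8.59e6 × 3.898e-32 = 3.348e-25 m².

3.348e-25 m²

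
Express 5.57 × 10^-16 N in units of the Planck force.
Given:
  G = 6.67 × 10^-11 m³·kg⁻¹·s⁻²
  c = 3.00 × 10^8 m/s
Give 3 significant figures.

4.59 × 10^-60

Planck force: F_P = c⁴/G = 1.21 × 10^44 N.
5.57 × 10^-16 / 1.21 × 10^44 = 4.59 × 10^-60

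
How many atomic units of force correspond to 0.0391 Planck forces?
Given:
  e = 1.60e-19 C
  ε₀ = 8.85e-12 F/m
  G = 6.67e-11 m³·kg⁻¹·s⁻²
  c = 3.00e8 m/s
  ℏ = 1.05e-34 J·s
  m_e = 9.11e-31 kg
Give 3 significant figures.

5.70e49

Planck force: F_P = c⁴/G = 1.21e44 N
atomic unit of force: F_au = E_h/a₀ = m_e²e⁶/((4πε₀)³ℏ⁴) = 8.33e-8 N
0.0391 × 1.21e44 / 8.33e-8 = 5.70e49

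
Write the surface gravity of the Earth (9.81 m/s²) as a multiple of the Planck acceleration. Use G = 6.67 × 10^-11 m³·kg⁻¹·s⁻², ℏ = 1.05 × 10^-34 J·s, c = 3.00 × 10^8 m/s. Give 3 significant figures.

Planck acceleration: a_P = √(c⁷/(ℏG)) = 5.59 × 10^51 m/s².
9.81 / 5.59 × 10^51 = 1.76 × 10^-51

1.76 × 10^-51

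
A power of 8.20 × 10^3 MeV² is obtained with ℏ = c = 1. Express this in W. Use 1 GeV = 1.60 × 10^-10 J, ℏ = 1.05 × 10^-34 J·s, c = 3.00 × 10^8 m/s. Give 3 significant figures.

Power is [E]/[T] = [E]²/ℏ.
1 GeV² → 1/ℏ × (1 GeV in J)² = 2.44 × 10^14 W.
Convert the energy scale: 8.20 × 10^3 MeV² = 8.20 × 10^-3 GeV².
Result: 8.20 × 10^-3 × 2.44 × 10^14 = 2.00 × 10^12 W.

2.00 × 10^12 W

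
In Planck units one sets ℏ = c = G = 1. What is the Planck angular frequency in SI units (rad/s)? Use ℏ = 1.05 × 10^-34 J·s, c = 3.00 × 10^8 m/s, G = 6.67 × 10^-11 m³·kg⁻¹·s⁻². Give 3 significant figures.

1.86 × 10^43 rad/s

ω_P = √(c⁵/(ℏG))
  = √(3.47 × 10^86)
  = 1.86 × 10^43 rad/s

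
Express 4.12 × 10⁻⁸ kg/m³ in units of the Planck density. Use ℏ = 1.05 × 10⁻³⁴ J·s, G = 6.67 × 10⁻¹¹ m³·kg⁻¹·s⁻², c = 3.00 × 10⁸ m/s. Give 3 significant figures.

Planck density: ρ_P = c⁵/(ℏG²) = 5.20 × 10⁹⁶ kg/m³.
4.12 × 10⁻⁸ / 5.20 × 10⁹⁶ = 7.92 × 10⁻¹⁰⁵

7.92 × 10⁻¹⁰⁵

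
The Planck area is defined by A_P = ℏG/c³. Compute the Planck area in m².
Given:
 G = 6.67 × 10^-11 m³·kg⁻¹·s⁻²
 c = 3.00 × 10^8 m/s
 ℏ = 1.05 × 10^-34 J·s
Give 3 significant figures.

2.59 × 10^-70 m²

A_P = ℏG/c³
  = 7.00 × 10^-45 / 2.70 × 10^25
  = 2.59 × 10^-70 m²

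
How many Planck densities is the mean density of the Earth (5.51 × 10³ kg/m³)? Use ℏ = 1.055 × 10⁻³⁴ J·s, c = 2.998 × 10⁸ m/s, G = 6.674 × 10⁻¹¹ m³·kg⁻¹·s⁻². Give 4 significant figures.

Planck density: ρ_P = c⁵/(ℏG²) = 5.154 × 10⁹⁶ kg/m³.
5.51 × 10³ / 5.154 × 10⁹⁶ = 1.069 × 10⁻⁹³

1.069 × 10⁻⁹³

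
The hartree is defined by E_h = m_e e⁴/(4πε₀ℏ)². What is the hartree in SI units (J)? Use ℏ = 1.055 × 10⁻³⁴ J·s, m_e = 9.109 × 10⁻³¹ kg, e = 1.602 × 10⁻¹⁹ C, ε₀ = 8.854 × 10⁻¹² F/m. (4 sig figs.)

E_h = m_e e⁴/(4πε₀ℏ)²
  = 6.000 × 10⁻¹⁰⁶ / 1.378 × 10⁻⁸⁸
  = 4.354 × 10⁻¹⁸ J

4.354 × 10⁻¹⁸ J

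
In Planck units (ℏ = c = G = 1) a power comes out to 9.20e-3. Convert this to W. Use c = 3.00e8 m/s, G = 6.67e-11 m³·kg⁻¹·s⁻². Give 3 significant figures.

One Planck power: P_P = c⁵/G = 3.64e52 W.
9.20e-3 × 3.64e52 W = 3.35e50 W

3.35e50 W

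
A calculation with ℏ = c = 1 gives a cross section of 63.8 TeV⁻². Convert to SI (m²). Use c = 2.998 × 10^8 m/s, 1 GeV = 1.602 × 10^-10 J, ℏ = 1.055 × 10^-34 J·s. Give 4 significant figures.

2.487 × 10^-36 m²

Area is [L]² = [E]⁻²·(ℏc)²; restore (ℏc)².
1 GeV⁻² → (ℏc)² × (1 GeV in J)⁻² = 3.898 × 10^-32 m².
Convert the energy scale: 63.8 TeV⁻² = 6.38 × 10^-5 GeV⁻².
Result: 6.38 × 10^-5 × 3.898 × 10^-32 = 2.487 × 10^-36 m².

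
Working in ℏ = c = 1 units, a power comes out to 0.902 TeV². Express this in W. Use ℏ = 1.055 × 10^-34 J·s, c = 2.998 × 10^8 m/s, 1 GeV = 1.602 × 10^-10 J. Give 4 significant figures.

2.194 × 10^20 W

Power is [E]/[T] = [E]²/ℏ.
1 GeV² → 1/ℏ × (1 GeV in J)² = 2.433 × 10^14 W.
Convert the energy scale: 0.902 TeV² = 9.02 × 10^5 GeV².
Result: 9.02 × 10^5 × 2.433 × 10^14 = 2.194 × 10^20 W.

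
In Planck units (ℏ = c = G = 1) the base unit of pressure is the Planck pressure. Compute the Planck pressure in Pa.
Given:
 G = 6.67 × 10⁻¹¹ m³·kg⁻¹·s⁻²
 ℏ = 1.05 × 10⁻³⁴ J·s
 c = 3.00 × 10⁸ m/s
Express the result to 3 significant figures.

4.68 × 10¹¹³ Pa

p_P = c⁷/(ℏG²)
  = 2.19 × 10⁵⁹ / 4.67 × 10⁻⁵⁵
  = 4.68 × 10¹¹³ Pa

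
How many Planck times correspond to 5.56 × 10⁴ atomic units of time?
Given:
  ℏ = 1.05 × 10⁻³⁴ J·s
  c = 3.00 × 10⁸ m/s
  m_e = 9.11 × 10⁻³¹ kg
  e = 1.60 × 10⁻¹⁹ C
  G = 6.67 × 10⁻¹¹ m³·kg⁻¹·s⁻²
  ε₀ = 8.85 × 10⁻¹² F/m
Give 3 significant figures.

2.48 × 10³¹

atomic unit of time: τ_au = (4πε₀)²ℏ³/(m_e e⁴) = 2.40 × 10⁻¹⁷ s
Planck time: t_P = √(ℏG/c⁵) = 5.37 × 10⁻⁴⁴ s
5.56 × 10⁴ × 2.40 × 10⁻¹⁷ / 5.37 × 10⁻⁴⁴ = 2.48 × 10³¹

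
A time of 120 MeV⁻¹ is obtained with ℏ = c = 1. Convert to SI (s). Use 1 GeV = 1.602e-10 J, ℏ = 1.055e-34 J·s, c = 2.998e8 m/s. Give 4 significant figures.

A time is [E]⁻¹ in ℏ=c=1; restore one factor of ℏ.
1 GeV⁻¹ → ℏ × (1 GeV in J)⁻¹ = 6.586e-25 s.
Convert the energy scale: 120 MeV⁻¹ = 1.20e5 GeV⁻¹.
Result: 1.20e5 × 6.586e-25 = 7.903e-20 s.

7.903e-20 s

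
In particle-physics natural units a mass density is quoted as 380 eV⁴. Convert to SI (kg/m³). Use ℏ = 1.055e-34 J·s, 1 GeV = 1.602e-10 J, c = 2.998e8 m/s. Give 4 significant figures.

8.801e-14 kg/m³

Mass density is [E]/(c²[L]³) = [E]⁴/(ℏ³c⁵).
1 GeV⁴ → 1/(ℏ³c⁵) × (1 GeV in J)⁴ = 2.316e20 kg/m³.
Convert the energy scale: 380 eV⁴ = 3.80e-34 GeV⁴.
Result: 3.80e-34 × 2.316e20 = 8.801e-14 kg/m³.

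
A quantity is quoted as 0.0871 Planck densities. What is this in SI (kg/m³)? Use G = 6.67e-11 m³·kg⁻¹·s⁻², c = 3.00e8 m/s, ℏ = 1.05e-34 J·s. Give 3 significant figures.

One Planck density: ρ_P = c⁵/(ℏG²) = 5.20e96 kg/m³.
0.0871 × 5.20e96 kg/m³ = 4.53e95 kg/m³

4.53e95 kg/m³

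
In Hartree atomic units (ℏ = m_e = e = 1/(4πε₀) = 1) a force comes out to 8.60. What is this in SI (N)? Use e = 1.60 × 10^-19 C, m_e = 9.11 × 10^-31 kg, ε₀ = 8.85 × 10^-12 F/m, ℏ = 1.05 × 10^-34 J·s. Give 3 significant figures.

One atomic unit of force: F_au = E_h/a₀ = m_e²e⁶/((4πε₀)³ℏ⁴) = 8.33 × 10^-8 N.
8.60 × 8.33 × 10^-8 N = 7.16 × 10^-7 N

7.16 × 10^-7 N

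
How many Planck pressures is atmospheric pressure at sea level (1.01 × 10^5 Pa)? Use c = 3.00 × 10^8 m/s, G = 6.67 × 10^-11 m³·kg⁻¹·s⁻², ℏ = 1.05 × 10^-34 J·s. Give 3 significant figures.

2.16 × 10^-109

Planck pressure: p_P = c⁷/(ℏG²) = 4.68 × 10^113 Pa.
1.01 × 10^5 / 4.68 × 10^113 = 2.16 × 10^-109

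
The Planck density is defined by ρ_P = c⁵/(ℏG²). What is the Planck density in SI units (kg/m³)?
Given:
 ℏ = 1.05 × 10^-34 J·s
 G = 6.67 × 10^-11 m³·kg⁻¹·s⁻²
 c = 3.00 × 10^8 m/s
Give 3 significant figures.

5.20 × 10^96 kg/m³

ρ_P = c⁵/(ℏG²)
  = 2.43 × 10^42 / 4.67 × 10^-55
  = 5.20 × 10^96 kg/m³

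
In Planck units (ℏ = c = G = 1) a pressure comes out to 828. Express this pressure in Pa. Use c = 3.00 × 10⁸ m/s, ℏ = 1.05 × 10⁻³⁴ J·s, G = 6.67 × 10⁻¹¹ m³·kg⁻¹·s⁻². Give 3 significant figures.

3.88 × 10¹¹⁶ Pa

One Planck pressure: p_P = c⁷/(ℏG²) = 4.68 × 10¹¹³ Pa.
828 × 4.68 × 10¹¹³ Pa = 3.88 × 10¹¹⁶ Pa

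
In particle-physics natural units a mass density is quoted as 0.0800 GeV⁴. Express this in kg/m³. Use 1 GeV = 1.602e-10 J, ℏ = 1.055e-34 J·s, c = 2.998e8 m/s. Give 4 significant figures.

1.853e19 kg/m³

Mass density is [E]/(c²[L]³) = [E]⁴/(ℏ³c⁵).
1 GeV⁴ → 1/(ℏ³c⁵) × (1 GeV in J)⁴ = 2.316e20 kg/m³.
Result: 0.0800 × 2.316e20 = 1.853e19 kg/m³.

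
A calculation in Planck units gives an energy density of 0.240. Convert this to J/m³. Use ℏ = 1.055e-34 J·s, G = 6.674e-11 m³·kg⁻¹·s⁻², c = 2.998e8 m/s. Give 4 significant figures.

1.112e113 J/m³

One Planck energy density: u_P = c⁷/(ℏG²) = 4.632e113 J/m³.
0.240 × 4.632e113 J/m³ = 1.112e113 J/m³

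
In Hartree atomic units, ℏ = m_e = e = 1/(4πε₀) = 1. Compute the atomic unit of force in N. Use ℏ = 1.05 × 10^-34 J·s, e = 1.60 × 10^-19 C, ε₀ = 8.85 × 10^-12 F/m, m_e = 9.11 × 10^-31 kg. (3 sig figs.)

From ℏ = m_e = e = 1/(4πε₀) = 1 the force scale is F_au = E_h/a₀ = m_e²e⁶/((4πε₀)³ℏ⁴).
E_h = 4.38 × 10^-18 J
a₀ = 5.26 × 10^-11 m
E_h/a₀ = 8.33 × 10^-8 N

8.33 × 10^-8 N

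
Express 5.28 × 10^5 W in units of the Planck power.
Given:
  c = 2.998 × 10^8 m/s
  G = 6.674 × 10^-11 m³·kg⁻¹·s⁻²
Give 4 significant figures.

Planck power: P_P = c⁵/G = 3.629 × 10^52 W.
5.28 × 10^5 / 3.629 × 10^52 = 1.455 × 10^-47

1.455 × 10^-47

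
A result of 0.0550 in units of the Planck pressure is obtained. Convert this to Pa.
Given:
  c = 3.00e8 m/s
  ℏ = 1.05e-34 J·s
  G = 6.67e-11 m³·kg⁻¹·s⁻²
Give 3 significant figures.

One Planck pressure: p_P = c⁷/(ℏG²) = 4.68e113 Pa.
0.0550 × 4.68e113 Pa = 2.57e112 Pa

2.57e112 Pa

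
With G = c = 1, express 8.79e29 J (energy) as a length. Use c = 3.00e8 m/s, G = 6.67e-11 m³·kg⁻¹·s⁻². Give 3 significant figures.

7.24e-15 m

Energy → length via G/c⁴.
8.79e29 J × (G/c⁴) = 7.24e-15 m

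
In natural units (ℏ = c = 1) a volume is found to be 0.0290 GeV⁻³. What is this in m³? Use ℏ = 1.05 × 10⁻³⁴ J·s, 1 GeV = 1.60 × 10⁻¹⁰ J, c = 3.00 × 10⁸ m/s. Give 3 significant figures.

2.21 × 10⁻⁴⁹ m³

Volume is [L]³ = [E]⁻³·(ℏc)³.
1 GeV⁻³ → (ℏc)³ × (1 GeV in J)⁻³ = 7.63 × 10⁻⁴⁸ m³.
Result: 0.0290 × 7.63 × 10⁻⁴⁸ = 2.21 × 10⁻⁴⁹ m³.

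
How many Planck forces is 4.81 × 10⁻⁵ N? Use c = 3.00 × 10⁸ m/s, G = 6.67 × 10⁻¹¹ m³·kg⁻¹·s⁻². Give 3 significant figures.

Planck force: F_P = c⁴/G = 1.21 × 10⁴⁴ N.
4.81 × 10⁻⁵ / 1.21 × 10⁴⁴ = 3.96 × 10⁻⁴⁹

3.96 × 10⁻⁴⁹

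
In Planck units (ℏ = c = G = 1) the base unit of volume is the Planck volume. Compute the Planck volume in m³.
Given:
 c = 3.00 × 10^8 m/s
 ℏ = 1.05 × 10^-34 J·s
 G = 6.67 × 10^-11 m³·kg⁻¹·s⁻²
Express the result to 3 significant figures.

4.18 × 10^-105 m³

V_P = (ℏG/c³)^(3/2)
  = √(1.75 × 10^-209)
  = 4.18 × 10^-105 m³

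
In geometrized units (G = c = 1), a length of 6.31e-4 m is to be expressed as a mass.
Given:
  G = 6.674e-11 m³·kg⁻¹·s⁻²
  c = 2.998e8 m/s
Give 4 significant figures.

8.498e23 kg

Length → mass via c²/G.
6.31e-4 m × (c²/G) = 8.498e23 kg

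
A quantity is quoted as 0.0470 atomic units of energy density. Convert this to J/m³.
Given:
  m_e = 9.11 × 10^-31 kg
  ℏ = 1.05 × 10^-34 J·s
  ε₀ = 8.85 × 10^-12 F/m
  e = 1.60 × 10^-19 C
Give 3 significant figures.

One atomic unit of energy density: u_au = E_h/a₀³ = m_e⁴e¹⁰/((4πε₀)⁵ℏ⁸) = 3.01 × 10^13 J/m³.
0.0470 × 3.01 × 10^13 J/m³ = 1.42 × 10^12 J/m³

1.42 × 10^12 J/m³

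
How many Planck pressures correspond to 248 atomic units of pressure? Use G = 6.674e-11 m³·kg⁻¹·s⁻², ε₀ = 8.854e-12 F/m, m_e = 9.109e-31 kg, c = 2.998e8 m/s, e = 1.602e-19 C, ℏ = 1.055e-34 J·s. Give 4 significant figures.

1.568e-98

atomic unit of pressure: P_au = E_h/a₀³ = m_e⁴e¹⁰/((4πε₀)⁵ℏ⁸) = 2.929e13 Pa
Planck pressure: p_P = c⁷/(ℏG²) = 4.632e113 Pa
248 × 2.929e13 / 4.632e113 = 1.568e-98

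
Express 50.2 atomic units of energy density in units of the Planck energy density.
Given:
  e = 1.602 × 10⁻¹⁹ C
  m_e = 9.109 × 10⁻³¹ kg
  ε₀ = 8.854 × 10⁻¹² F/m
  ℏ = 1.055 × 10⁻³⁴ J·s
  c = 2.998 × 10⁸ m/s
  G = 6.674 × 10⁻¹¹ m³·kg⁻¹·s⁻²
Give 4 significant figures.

3.174 × 10⁻⁹⁹

atomic unit of energy density: u_au = E_h/a₀³ = m_e⁴e¹⁰/((4πε₀)⁵ℏ⁸) = 2.929 × 10¹³ J/m³
Planck energy density: u_P = c⁷/(ℏG²) = 4.632 × 10¹¹³ J/m³
50.2 × 2.929 × 10¹³ / 4.632 × 10¹¹³ = 3.174 × 10⁻⁹⁹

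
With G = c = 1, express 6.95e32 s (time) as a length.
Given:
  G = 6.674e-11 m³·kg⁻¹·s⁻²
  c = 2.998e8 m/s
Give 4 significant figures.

2.084e41 m

Time → length via c.
6.95e32 s × (c) = 2.084e41 m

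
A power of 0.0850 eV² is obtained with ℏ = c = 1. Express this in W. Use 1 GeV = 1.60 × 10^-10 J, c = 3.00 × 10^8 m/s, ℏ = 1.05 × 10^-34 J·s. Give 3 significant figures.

Power is [E]/[T] = [E]²/ℏ.
1 GeV² → 1/ℏ × (1 GeV in J)² = 2.44 × 10^14 W.
Convert the energy scale: 0.0850 eV² = 8.50 × 10^-20 GeV².
Result: 8.50 × 10^-20 × 2.44 × 10^14 = 2.07 × 10^-5 W.

2.07 × 10^-5 W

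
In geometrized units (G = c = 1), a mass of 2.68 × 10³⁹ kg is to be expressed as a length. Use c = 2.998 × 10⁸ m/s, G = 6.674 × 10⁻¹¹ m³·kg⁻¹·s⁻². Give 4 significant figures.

In G = c = 1 units mass has dimensions of length; the conversion factor is G/c².
2.68 × 10³⁹ kg × (G/c²) = 1.990 × 10¹² m

1.990 × 10¹² m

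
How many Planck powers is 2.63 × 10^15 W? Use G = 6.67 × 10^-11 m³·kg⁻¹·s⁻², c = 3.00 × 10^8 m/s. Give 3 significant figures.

7.22 × 10^-38

Planck power: P_P = c⁵/G = 3.64 × 10^52 W.
2.63 × 10^15 / 3.64 × 10^52 = 7.22 × 10^-38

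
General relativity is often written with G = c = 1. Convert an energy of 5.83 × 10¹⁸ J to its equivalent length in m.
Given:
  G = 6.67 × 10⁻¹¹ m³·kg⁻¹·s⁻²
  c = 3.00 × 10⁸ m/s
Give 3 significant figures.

4.80 × 10⁻²⁶ m

Energy → length via G/c⁴.
5.83 × 10¹⁸ J × (G/c⁴) = 4.80 × 10⁻²⁶ m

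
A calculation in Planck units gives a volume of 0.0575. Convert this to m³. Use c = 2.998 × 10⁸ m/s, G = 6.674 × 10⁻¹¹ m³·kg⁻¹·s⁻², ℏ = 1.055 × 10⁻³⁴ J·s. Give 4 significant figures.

2.429 × 10⁻¹⁰⁶ m³

One Planck volume: V_P = (ℏG/c³)^(3/2) = 4.224 × 10⁻¹⁰⁵ m³.
0.0575 × 4.224 × 10⁻¹⁰⁵ m³ = 2.429 × 10⁻¹⁰⁶ m³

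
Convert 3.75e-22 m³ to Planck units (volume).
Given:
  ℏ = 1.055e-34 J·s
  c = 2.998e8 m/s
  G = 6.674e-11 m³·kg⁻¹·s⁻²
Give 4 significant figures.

8.878e82

Planck volume: V_P = (ℏG/c³)^(3/2) = 4.224e-105 m³.
3.75e-22 / 4.224e-105 = 8.878e82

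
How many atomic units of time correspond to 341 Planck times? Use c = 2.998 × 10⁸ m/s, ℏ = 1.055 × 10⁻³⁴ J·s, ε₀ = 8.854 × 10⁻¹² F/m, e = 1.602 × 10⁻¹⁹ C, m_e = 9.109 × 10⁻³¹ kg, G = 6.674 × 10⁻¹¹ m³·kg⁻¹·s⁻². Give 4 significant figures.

7.589 × 10⁻²⁵

Planck time: t_P = √(ℏG/c⁵) = 5.392 × 10⁻⁴⁴ s
atomic unit of time: τ_au = (4πε₀)²ℏ³/(m_e e⁴) = 2.423 × 10⁻¹⁷ s
341 × 5.392 × 10⁻⁴⁴ / 2.423 × 10⁻¹⁷ = 7.589 × 10⁻²⁵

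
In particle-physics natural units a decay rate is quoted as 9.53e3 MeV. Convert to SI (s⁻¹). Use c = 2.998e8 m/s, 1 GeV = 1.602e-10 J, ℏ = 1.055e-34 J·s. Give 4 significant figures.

1.447e25 s⁻¹

A rate is [E]/ℏ; divide by ℏ.
1 GeV → 1/ℏ × (1 GeV in J) = 1.518e24 s⁻¹.
Convert the energy scale: 9.53e3 MeV = 9.53 GeV.
Result: 9.53 × 1.518e24 = 1.447e25 s⁻¹.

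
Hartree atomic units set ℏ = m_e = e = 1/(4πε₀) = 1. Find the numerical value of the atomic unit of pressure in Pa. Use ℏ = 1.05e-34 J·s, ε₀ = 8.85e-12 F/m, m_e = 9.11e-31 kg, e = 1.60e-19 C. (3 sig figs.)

From ℏ = m_e = e = 1/(4πε₀) = 1 the pressure scale is P_au = E_h/a₀³ = m_e⁴e¹⁰/((4πε₀)⁵ℏ⁸).
E_h = 4.38e-18 J
a₀ = 5.26e-11 m
E_h/a₀³ = 3.01e13 Pa

3.01e13 Pa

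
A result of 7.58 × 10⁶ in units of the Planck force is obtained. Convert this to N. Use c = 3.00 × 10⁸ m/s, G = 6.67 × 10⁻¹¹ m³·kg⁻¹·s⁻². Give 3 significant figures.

One Planck force: F_P = c⁴/G = 1.21 × 10⁴⁴ N.
7.58 × 10⁶ × 1.21 × 10⁴⁴ N = 9.21 × 10⁵⁰ N

9.21 × 10⁵⁰ N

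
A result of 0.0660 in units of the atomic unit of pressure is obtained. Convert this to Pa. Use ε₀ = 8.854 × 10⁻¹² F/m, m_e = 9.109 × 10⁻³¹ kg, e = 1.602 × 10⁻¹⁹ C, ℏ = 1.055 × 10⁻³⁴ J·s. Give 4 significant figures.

1.933 × 10¹² Pa

One atomic unit of pressure: P_au = E_h/a₀³ = m_e⁴e¹⁰/((4πε₀)⁵ℏ⁸) = 2.929 × 10¹³ Pa.
0.0660 × 2.929 × 10¹³ Pa = 1.933 × 10¹² Pa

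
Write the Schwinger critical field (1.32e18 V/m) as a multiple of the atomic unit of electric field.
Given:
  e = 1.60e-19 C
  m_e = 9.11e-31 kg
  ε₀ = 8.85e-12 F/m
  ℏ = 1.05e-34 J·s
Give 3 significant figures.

2.54e6

atomic unit of electric field: E_au = E_h/(e a₀) = m_e²e⁵/((4πε₀)³ℏ⁴) = 5.20e11 V/m.
1.32e18 / 5.20e11 = 2.54e6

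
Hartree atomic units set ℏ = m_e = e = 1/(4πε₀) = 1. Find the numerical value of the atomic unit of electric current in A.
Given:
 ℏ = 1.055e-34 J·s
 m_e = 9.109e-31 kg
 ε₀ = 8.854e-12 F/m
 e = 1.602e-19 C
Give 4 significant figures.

6.612e-3 A

Dimensional analysis gives I_au = e E_h/ℏ = m_e e⁵/((4πε₀)²ℏ³).
E_h = 4.354e-18 J
e·E_h/ℏ = 6.612e-3 A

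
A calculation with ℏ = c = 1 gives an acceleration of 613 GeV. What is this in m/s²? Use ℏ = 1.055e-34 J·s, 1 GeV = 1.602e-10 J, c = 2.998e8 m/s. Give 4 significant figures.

2.791e35 m/s²

Acceleration is [L]/[T]² = c·[E]/ℏ.
1 GeV → c/ℏ × (1 GeV in J) = 4.552e32 m/s².
Result: 613 × 4.552e32 = 2.791e35 m/s².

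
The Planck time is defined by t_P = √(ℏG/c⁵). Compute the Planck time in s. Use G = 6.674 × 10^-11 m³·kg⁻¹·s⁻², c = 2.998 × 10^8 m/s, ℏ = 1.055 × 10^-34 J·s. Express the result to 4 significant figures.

5.392 × 10^-44 s

t_P = √(ℏG/c⁵)
  = √(2.907 × 10^-87)
  = 5.392 × 10^-44 s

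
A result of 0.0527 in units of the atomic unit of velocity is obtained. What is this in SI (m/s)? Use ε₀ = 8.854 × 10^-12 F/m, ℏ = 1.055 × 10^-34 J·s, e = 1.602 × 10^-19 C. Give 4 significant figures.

1.152 × 10^5 m/s

One atomic unit of velocity: v_au = e²/(4πε₀ℏ) = 2.186 × 10^6 m/s.
0.0527 × 2.186 × 10^6 m/s = 1.152 × 10^5 m/s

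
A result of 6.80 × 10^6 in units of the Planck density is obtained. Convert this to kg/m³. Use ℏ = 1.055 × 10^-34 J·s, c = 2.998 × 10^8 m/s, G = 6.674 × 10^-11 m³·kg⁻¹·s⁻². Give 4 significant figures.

One Planck density: ρ_P = c⁵/(ℏG²) = 5.154 × 10^96 kg/m³.
6.80 × 10^6 × 5.154 × 10^96 kg/m³ = 3.505 × 10^103 kg/m³

3.505 × 10^103 kg/m³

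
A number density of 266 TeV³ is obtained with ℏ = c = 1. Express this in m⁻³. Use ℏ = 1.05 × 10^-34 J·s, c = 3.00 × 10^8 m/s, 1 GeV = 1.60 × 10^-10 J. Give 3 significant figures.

3.49 × 10^58 m⁻³

Number density is [L]⁻³ = [E]³/(ℏc)³.
1 GeV³ → 1/(ℏc)³ × (1 GeV in J)³ = 1.31 × 10^47 m⁻³.
Convert the energy scale: 266 TeV³ = 2.66 × 10^11 GeV³.
Result: 2.66 × 10^11 × 1.31 × 10^47 = 3.49 × 10^58 m⁻³.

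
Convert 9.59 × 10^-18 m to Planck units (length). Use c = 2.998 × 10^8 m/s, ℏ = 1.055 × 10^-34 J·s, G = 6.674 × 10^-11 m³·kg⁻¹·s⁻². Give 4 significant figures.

5.933 × 10^17

Planck length: ℓ_P = √(ℏG/c³) = 1.616 × 10^-35 m.
9.59 × 10^-18 / 1.616 × 10^-35 = 5.933 × 10^17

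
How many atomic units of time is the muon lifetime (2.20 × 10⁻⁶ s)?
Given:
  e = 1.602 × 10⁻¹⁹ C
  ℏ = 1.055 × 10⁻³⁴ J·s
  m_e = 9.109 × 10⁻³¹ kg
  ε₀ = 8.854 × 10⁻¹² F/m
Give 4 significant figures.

atomic unit of time: τ_au = (4πε₀)²ℏ³/(m_e e⁴) = 2.423 × 10⁻¹⁷ s.
2.20 × 10⁻⁶ / 2.423 × 10⁻¹⁷ = 9.080 × 10¹⁰

9.080 × 10¹⁰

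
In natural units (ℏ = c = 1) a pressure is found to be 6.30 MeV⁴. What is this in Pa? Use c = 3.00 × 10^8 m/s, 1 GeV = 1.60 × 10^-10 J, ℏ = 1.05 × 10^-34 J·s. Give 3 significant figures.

1.32 × 10^26 Pa

Pressure is [E]/[L]³ = [E]⁴/(ℏc)³.
1 GeV⁴ → 1/(ℏc)³ × (1 GeV in J)⁴ = 2.10 × 10^37 Pa.
Convert the energy scale: 6.30 MeV⁴ = 6.30 × 10^-12 GeV⁴.
Result: 6.30 × 10^-12 × 2.10 × 10^37 = 1.32 × 10^26 Pa.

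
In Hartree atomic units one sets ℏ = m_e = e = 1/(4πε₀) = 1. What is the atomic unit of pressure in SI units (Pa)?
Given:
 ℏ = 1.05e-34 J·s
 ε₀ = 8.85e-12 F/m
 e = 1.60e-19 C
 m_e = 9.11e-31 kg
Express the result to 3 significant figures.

P_au = E_h/a₀³ = m_e⁴e¹⁰/((4πε₀)⁵ℏ⁸)
E_h = 4.38e-18 J
a₀ = 5.26e-11 m
E_h/a₀³ = 3.01e13 Pa

3.01e13 Pa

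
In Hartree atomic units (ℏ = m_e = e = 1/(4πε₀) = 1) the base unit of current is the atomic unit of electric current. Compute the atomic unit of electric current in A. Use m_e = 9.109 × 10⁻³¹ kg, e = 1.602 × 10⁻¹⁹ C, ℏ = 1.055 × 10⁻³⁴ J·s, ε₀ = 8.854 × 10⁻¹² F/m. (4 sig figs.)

6.612 × 10⁻³ A

I_au = e E_h/ℏ = m_e e⁵/((4πε₀)²ℏ³)
E_h = 4.354 × 10⁻¹⁸ J
e·E_h/ℏ = 6.612 × 10⁻³ A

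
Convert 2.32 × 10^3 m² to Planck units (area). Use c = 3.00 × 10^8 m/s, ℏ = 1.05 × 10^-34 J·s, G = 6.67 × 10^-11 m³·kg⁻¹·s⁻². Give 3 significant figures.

Planck area: A_P = ℏG/c³ = 2.59 × 10^-70 m².
2.32 × 10^3 / 2.59 × 10^-70 = 8.94 × 10^72

8.94 × 10^72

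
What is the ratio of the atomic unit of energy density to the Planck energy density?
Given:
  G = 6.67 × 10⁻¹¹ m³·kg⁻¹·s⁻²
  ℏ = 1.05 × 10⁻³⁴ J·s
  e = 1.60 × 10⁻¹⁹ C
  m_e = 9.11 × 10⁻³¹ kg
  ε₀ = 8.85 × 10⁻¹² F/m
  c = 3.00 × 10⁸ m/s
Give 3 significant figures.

atomic unit of energy density: u_au = E_h/a₀³ = m_e⁴e¹⁰/((4πε₀)⁵ℏ⁸) = 3.01 × 10¹³ J/m³
Planck energy density: u_P = c⁷/(ℏG²) = 4.68 × 10¹¹³ J/m³
ratio = 3.01 × 10¹³ / 4.68 × 10¹¹³ = 6.44 × 10⁻¹⁰¹

6.44 × 10⁻¹⁰¹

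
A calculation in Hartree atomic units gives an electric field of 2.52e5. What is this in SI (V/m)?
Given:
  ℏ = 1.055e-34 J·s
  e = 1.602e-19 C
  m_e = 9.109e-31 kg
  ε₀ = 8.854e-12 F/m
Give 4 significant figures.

1.293e17 V/m

One atomic unit of electric field: E_au = E_h/(e a₀) = m_e²e⁵/((4πε₀)³ℏ⁴) = 5.131e11 V/m.
2.52e5 × 5.131e11 V/m = 1.293e17 V/m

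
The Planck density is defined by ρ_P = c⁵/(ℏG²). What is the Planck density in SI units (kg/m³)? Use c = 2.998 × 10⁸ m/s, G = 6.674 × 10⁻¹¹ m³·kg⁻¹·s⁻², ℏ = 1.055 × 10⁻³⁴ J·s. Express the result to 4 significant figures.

ρ_P = c⁵/(ℏG²)
  = 2.422 × 10⁴² / 4.699 × 10⁻⁵⁵
  = 5.154 × 10⁹⁶ kg/m³

5.154 × 10⁹⁶ kg/m³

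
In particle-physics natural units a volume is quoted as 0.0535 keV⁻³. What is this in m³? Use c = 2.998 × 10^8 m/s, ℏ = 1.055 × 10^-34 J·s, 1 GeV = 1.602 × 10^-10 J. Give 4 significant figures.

4.117 × 10^-31 m³

Volume is [L]³ = [E]⁻³·(ℏc)³.
1 GeV⁻³ → (ℏc)³ × (1 GeV in J)⁻³ = 7.696 × 10^-48 m³.
Convert the energy scale: 0.0535 keV⁻³ = 5.35 × 10^16 GeV⁻³.
Result: 5.35 × 10^16 × 7.696 × 10^-48 = 4.117 × 10^-31 m³.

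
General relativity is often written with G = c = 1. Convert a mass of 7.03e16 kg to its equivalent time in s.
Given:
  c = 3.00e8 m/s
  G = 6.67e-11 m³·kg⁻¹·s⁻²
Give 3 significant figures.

1.74e-19 s

Mass → time via G/c³.
7.03e16 kg × (G/c³) = 1.74e-19 s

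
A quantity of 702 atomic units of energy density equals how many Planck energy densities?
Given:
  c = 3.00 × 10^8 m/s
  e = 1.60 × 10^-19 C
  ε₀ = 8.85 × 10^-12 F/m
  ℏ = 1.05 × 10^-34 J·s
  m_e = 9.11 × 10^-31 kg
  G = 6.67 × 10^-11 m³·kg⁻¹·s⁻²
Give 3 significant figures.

atomic unit of energy density: u_au = E_h/a₀³ = m_e⁴e¹⁰/((4πε₀)⁵ℏ⁸) = 3.01 × 10^13 J/m³
Planck energy density: u_P = c⁷/(ℏG²) = 4.68 × 10^113 J/m³
702 × 3.01 × 10^13 / 4.68 × 10^113 = 4.52 × 10^-98

4.52 × 10^-98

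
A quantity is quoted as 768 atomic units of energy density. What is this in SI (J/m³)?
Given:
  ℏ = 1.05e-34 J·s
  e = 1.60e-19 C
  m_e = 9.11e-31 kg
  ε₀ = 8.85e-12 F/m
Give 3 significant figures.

2.31e16 J/m³

One atomic unit of energy density: u_au = E_h/a₀³ = m_e⁴e¹⁰/((4πε₀)⁵ℏ⁸) = 3.01e13 J/m³.
768 × 3.01e13 J/m³ = 2.31e16 J/m³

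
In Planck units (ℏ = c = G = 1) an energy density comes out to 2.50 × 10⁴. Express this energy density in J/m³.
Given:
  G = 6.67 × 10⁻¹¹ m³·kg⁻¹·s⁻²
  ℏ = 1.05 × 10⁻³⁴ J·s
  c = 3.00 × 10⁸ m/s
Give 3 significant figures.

1.17 × 10¹¹⁸ J/m³

One Planck energy density: u_P = c⁷/(ℏG²) = 4.68 × 10¹¹³ J/m³.
2.50 × 10⁴ × 4.68 × 10¹¹³ J/m³ = 1.17 × 10¹¹⁸ J/m³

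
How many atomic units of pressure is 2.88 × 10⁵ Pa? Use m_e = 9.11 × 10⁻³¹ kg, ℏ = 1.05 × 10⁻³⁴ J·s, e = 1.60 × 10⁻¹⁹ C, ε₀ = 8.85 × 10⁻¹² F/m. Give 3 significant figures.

9.56 × 10⁻⁹

atomic unit of pressure: P_au = E_h/a₀³ = m_e⁴e¹⁰/((4πε₀)⁵ℏ⁸) = 3.01 × 10¹³ Pa.
2.88 × 10⁵ / 3.01 × 10¹³ = 9.56 × 10⁻⁹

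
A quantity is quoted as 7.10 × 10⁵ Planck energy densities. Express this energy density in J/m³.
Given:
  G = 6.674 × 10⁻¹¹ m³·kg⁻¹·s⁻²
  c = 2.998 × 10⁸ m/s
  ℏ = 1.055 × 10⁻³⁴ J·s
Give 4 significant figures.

3.289 × 10¹¹⁹ J/m³

One Planck energy density: u_P = c⁷/(ℏG²) = 4.632 × 10¹¹³ J/m³.
7.10 × 10⁵ × 4.632 × 10¹¹³ J/m³ = 3.289 × 10¹¹⁹ J/m³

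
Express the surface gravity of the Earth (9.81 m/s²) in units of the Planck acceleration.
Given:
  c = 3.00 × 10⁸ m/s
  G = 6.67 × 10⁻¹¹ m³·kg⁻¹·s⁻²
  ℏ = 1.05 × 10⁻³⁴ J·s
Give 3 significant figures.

1.76 × 10⁻⁵¹

Planck acceleration: a_P = √(c⁷/(ℏG)) = 5.59 × 10⁵¹ m/s².
9.81 / 5.59 × 10⁵¹ = 1.76 × 10⁻⁵¹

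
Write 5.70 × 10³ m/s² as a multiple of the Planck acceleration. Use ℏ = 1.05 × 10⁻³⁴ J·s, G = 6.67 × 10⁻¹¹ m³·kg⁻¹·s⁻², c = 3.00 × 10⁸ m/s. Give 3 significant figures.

1.02 × 10⁻⁴⁸

Planck acceleration: a_P = √(c⁷/(ℏG)) = 5.59 × 10⁵¹ m/s².
5.70 × 10³ / 5.59 × 10⁵¹ = 1.02 × 10⁻⁴⁸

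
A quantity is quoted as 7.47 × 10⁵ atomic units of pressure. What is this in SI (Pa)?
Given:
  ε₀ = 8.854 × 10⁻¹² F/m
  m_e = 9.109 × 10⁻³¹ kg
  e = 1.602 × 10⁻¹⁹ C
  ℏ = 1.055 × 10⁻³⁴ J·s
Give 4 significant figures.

2.188 × 10¹⁹ Pa

One atomic unit of pressure: P_au = E_h/a₀³ = m_e⁴e¹⁰/((4πε₀)⁵ℏ⁸) = 2.929 × 10¹³ Pa.
7.47 × 10⁵ × 2.929 × 10¹³ Pa = 2.188 × 10¹⁹ Pa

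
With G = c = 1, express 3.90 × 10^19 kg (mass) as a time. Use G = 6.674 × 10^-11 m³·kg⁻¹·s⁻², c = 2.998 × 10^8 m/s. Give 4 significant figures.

9.660 × 10^-17 s

Mass → time via G/c³.
3.90 × 10^19 kg × (G/c³) = 9.660 × 10^-17 s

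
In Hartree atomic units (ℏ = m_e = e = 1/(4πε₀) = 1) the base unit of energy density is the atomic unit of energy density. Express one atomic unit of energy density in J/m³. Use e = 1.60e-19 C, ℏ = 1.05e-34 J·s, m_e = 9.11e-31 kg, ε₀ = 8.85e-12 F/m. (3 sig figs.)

u_au = E_h/a₀³ = m_e⁴e¹⁰/((4πε₀)⁵ℏ⁸)
E_h = 4.38e-18 J
a₀ = 5.26e-11 m
E_h/a₀³ = 3.01e13 J/m³

3.01e13 J/m³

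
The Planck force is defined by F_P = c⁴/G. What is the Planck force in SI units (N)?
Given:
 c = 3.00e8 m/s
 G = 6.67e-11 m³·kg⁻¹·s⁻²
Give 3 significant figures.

F_P = c⁴/G
  = 8.10e33 / 6.67e-11
  = 1.21e44 N

1.21e44 N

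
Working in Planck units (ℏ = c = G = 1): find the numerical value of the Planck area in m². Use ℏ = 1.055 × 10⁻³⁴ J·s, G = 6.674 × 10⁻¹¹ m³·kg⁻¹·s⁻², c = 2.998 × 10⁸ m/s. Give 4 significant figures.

Dimensional analysis gives A_P = ℏG/c³.
  = 7.041 × 10⁻⁴⁵ / 2.695 × 10²⁵
  = 2.613 × 10⁻⁷⁰ m²

2.613 × 10⁻⁷⁰ m²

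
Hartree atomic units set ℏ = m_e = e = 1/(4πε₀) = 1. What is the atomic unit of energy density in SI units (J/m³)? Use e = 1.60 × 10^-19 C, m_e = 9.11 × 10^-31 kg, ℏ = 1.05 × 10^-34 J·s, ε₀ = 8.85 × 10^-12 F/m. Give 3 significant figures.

3.01 × 10^13 J/m³

The unique combination of the constants set to 1 with dimensions of energy density is u_au = E_h/a₀³ = m_e⁴e¹⁰/((4πε₀)⁵ℏ⁸).
E_h = 4.38 × 10^-18 J
a₀ = 5.26 × 10^-11 m
E_h/a₀³ = 3.01 × 10^13 J/m³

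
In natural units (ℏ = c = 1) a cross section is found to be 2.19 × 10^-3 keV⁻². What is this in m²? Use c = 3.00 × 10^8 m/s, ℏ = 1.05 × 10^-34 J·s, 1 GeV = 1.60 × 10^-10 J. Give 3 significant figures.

Area is [L]² = [E]⁻²·(ℏc)²; restore (ℏc)².
1 GeV⁻² → (ℏc)² × (1 GeV in J)⁻² = 3.88 × 10^-32 m².
Convert the energy scale: 2.19 × 10^-3 keV⁻² = 2.19 × 10^9 GeV⁻².
Result: 2.19 × 10^9 × 3.88 × 10^-32 = 8.49 × 10^-23 m².

8.49 × 10^-23 m²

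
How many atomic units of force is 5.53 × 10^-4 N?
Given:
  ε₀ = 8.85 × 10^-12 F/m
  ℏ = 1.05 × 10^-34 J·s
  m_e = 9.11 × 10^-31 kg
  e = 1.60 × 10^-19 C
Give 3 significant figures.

atomic unit of force: F_au = E_h/a₀ = m_e²e⁶/((4πε₀)³ℏ⁴) = 8.33 × 10^-8 N.
5.53 × 10^-4 / 8.33 × 10^-8 = 6.64 × 10^3

6.64 × 10^3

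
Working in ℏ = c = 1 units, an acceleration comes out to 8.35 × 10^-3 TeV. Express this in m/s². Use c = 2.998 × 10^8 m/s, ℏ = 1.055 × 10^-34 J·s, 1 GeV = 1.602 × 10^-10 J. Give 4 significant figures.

Acceleration is [L]/[T]² = c·[E]/ℏ.
1 GeV → c/ℏ × (1 GeV in J) = 4.552 × 10^32 m/s².
Convert the energy scale: 8.35 × 10^-3 TeV = 8.35 GeV.
Result: 8.35 × 4.552 × 10^32 = 3.801 × 10^33 m/s².

3.801 × 10^33 m/s²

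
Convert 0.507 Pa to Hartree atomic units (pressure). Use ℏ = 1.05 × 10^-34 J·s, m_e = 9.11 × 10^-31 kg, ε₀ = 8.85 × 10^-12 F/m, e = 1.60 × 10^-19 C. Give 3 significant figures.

1.68 × 10^-14

atomic unit of pressure: P_au = E_h/a₀³ = m_e⁴e¹⁰/((4πε₀)⁵ℏ⁸) = 3.01 × 10^13 Pa.
0.507 / 3.01 × 10^13 = 1.68 × 10^-14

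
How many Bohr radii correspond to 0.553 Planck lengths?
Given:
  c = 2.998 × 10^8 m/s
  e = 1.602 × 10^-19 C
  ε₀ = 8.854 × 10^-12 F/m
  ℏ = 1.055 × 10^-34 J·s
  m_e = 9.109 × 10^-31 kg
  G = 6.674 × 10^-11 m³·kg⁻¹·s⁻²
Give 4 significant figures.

1.687 × 10^-25

Planck length: ℓ_P = √(ℏG/c³) = 1.616 × 10^-35 m
Bohr radius: a₀ = 4πε₀ℏ²/(m_e e²) = 5.297 × 10^-11 m
0.553 × 1.616 × 10^-35 / 5.297 × 10^-11 = 1.687 × 10^-25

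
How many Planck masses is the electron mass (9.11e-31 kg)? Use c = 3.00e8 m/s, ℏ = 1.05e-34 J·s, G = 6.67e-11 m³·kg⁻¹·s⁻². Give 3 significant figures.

4.19e-23

Planck mass: m_P = √(ℏc/G) = 2.17e-8 kg.
9.11e-31 / 2.17e-8 = 4.19e-23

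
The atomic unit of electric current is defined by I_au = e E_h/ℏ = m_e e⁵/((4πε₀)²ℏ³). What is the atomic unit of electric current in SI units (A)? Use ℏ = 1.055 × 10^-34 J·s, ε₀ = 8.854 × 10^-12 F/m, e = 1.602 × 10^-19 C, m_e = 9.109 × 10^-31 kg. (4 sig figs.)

6.612 × 10^-3 A

I_au = e E_h/ℏ = m_e e⁵/((4πε₀)²ℏ³)
E_h = 4.354 × 10^-18 J
e·E_h/ℏ = 6.612 × 10^-3 A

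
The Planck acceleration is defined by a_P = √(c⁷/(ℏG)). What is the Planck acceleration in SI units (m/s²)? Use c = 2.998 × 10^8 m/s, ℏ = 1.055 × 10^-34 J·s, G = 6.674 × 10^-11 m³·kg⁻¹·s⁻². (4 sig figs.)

5.560 × 10^51 m/s²

a_P = √(c⁷/(ℏG))
  = √(3.092 × 10^103)
  = 5.560 × 10^51 m/s²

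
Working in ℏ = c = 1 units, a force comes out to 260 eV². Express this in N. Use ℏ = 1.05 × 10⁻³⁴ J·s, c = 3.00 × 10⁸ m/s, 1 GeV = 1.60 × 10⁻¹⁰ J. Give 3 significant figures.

Force is [E]/[L] = [E]²/(ℏc); restore (ℏc)⁻¹.
1 GeV² → 1/(ℏc) × (1 GeV in J)² = 8.13 × 10⁵ N.
Convert the energy scale: 260 eV² = 2.60 × 10⁻¹⁶ GeV².
Result: 2.60 × 10⁻¹⁶ × 8.13 × 10⁵ = 2.11 × 10⁻¹⁰ N.

2.11 × 10⁻¹⁰ N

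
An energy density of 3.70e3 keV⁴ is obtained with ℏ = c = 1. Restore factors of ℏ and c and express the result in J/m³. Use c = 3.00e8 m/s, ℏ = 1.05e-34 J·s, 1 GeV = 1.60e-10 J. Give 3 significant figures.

7.76e16 J/m³

[E]/[L]³ = [E]⁴/(ℏc)³; restore (ℏc)⁻³.
1 GeV⁴ → 1/(ℏc)³ × (1 GeV in J)⁴ = 2.10e37 J/m³.
Convert the energy scale: 3.70e3 keV⁴ = 3.70e-21 GeV⁴.
Result: 3.70e-21 × 2.10e37 = 7.76e16 J/m³.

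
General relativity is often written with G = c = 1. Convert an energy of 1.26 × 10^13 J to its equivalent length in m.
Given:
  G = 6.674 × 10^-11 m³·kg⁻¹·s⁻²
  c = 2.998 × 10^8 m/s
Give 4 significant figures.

1.041 × 10^-31 m

Energy → length via G/c⁴.
1.26 × 10^13 J × (G/c⁴) = 1.041 × 10^-31 m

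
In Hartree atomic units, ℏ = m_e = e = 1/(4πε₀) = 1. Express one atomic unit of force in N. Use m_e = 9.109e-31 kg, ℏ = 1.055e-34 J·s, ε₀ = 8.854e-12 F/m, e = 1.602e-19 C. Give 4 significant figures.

8.220e-8 N

The unique combination of the constants set to 1 with dimensions of force is F_au = E_h/a₀ = m_e²e⁶/((4πε₀)³ℏ⁴).
E_h = 4.354e-18 J
a₀ = 5.297e-11 m
E_h/a₀ = 8.220e-8 N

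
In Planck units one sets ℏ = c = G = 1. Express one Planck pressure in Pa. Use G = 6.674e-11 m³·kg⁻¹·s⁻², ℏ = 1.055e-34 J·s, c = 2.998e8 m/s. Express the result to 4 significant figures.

4.632e113 Pa

p_P = c⁷/(ℏG²)
  = 2.177e59 / 4.699e-55
  = 4.632e113 Pa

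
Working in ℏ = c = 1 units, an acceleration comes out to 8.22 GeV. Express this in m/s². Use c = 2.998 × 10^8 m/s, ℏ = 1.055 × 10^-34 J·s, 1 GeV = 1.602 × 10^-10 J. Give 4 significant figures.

3.742 × 10^33 m/s²

Acceleration is [L]/[T]² = c·[E]/ℏ.
1 GeV → c/ℏ × (1 GeV in J) = 4.552 × 10^32 m/s².
Result: 8.22 × 4.552 × 10^32 = 3.742 × 10^33 m/s².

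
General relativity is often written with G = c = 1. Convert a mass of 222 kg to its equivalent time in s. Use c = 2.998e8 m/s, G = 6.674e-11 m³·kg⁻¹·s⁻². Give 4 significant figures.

5.499e-34 s

Mass → time via G/c³.
222 kg × (G/c³) = 5.499e-34 s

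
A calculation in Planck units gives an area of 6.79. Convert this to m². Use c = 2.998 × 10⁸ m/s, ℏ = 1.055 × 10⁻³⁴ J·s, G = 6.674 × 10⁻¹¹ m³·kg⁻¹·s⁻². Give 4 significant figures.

1.774 × 10⁻⁶⁹ m²

One Planck area: A_P = ℏG/c³ = 2.613 × 10⁻⁷⁰ m².
6.79 × 2.613 × 10⁻⁷⁰ m² = 1.774 × 10⁻⁶⁹ m²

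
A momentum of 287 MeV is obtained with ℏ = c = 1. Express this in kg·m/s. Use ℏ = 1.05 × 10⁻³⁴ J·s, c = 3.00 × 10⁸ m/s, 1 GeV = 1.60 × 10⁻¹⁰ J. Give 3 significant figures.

Momentum is [E]/c; divide by c.
1 GeV → 1/c × (1 GeV in J) = 5.33 × 10⁻¹⁹ kg·m/s.
Convert the energy scale: 287 MeV = 0.287 GeV.
Result: 0.287 × 5.33 × 10⁻¹⁹ = 1.53 × 10⁻¹⁹ kg·m/s.

1.53 × 10⁻¹⁹ kg·m/s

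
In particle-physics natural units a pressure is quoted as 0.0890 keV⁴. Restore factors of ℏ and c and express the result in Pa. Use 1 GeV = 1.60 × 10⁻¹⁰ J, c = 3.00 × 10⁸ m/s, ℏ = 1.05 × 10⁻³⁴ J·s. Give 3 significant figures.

Pressure is [E]/[L]³ = [E]⁴/(ℏc)³.
1 GeV⁴ → 1/(ℏc)³ × (1 GeV in J)⁴ = 2.10 × 10³⁷ Pa.
Convert the energy scale: 0.0890 keV⁴ = 8.90 × 10⁻²⁶ GeV⁴.
Result: 8.90 × 10⁻²⁶ × 2.10 × 10³⁷ = 1.87 × 10¹² Pa.

1.87 × 10¹² Pa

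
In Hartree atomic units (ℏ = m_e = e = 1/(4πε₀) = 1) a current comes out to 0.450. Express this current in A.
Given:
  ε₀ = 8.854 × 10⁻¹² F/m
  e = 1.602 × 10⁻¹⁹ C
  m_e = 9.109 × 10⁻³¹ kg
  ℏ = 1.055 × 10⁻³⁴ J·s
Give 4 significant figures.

2.975 × 10⁻³ A

One atomic unit of electric current: I_au = e E_h/ℏ = m_e e⁵/((4πε₀)²ℏ³) = 6.612 × 10⁻³ A.
0.450 × 6.612 × 10⁻³ A = 2.975 × 10⁻³ A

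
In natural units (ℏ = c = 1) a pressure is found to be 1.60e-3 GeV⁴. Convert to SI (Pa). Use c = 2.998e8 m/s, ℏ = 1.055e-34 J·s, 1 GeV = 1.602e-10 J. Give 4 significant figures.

3.331e34 Pa

Pressure is [E]/[L]³ = [E]⁴/(ℏc)³.
1 GeV⁴ → 1/(ℏc)³ × (1 GeV in J)⁴ = 2.082e37 Pa.
Result: 1.60e-3 × 2.082e37 = 3.331e34 Pa.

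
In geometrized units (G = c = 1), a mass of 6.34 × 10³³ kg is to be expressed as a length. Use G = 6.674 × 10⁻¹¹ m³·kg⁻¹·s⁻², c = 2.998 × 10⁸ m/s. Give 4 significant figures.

In G = c = 1 units mass has dimensions of length; the conversion factor is G/c².
6.34 × 10³³ kg × (G/c²) = 4.708 × 10⁶ m

4.708 × 10⁶ m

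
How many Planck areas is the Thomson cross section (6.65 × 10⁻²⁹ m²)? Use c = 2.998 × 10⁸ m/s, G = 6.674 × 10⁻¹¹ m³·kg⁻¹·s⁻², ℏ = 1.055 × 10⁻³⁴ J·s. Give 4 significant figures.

Planck area: A_P = ℏG/c³ = 2.613 × 10⁻⁷⁰ m².
6.65 × 10⁻²⁹ / 2.613 × 10⁻⁷⁰ = 2.545 × 10⁴¹

2.545 × 10⁴¹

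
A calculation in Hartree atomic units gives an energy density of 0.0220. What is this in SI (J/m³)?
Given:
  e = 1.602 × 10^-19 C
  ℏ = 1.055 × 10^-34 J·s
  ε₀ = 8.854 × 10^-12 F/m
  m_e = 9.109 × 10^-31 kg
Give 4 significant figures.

One atomic unit of energy density: u_au = E_h/a₀³ = m_e⁴e¹⁰/((4πε₀)⁵ℏ⁸) = 2.929 × 10^13 J/m³.
0.0220 × 2.929 × 10^13 J/m³ = 6.444 × 10^11 J/m³

6.444 × 10^11 J/m³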